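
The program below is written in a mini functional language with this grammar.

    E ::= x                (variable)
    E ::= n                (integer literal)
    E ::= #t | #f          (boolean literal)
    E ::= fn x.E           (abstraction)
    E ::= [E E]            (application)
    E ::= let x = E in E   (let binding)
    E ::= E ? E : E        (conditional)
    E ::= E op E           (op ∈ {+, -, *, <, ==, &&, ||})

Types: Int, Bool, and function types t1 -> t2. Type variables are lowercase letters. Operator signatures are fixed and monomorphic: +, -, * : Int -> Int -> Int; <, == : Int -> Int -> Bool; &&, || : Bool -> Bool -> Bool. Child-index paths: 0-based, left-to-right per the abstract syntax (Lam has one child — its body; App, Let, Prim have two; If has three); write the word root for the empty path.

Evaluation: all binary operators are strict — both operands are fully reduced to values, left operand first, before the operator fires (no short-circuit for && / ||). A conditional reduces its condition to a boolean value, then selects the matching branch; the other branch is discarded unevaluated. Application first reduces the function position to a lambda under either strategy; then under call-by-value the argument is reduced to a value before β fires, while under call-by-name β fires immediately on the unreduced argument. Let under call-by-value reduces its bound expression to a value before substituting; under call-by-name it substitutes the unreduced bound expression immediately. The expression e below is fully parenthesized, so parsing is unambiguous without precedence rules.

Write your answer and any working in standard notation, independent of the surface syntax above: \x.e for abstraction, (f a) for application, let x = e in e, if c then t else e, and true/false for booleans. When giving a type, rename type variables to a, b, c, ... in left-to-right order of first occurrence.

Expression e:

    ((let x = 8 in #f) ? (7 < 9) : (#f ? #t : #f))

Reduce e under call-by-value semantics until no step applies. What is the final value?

Answer: false

Working:
step 0: (if (let x = 8 in false) then (7 < 9) else (if false then true else false))
step 1: [let@0] (if false then (7 < 9) else (if false then true else false))
step 2: [if@root] (if false then true else false)
step 3: [if@root] false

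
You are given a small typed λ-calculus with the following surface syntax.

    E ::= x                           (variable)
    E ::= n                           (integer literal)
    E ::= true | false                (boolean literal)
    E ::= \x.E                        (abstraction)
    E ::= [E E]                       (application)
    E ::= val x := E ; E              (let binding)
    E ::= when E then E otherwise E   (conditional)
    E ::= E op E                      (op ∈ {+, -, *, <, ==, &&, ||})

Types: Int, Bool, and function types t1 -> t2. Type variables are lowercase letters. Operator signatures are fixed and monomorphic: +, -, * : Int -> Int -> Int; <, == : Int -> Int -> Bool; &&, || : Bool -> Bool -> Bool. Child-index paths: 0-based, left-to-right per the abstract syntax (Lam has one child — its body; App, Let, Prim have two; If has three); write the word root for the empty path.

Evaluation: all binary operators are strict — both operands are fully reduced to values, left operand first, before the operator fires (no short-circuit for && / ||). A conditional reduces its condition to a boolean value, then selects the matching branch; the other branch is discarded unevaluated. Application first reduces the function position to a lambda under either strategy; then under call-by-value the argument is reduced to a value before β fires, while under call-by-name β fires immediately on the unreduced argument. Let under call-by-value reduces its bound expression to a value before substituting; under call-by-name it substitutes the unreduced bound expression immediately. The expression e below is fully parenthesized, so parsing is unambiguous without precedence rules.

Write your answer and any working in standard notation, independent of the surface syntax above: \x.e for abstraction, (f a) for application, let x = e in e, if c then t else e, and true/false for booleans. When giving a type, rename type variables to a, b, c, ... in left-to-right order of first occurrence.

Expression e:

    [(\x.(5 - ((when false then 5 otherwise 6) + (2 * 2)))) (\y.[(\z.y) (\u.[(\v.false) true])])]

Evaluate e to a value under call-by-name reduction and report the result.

Working:
step 0: ((\x.(5 - ((if false then 5 else 6) + (2 * 2)))) (\y.((\z.y) (\u.((\v.false) true)))))
step 1: [beta@root] (5 - ((if false then 5 else 6) + (2 * 2)))
step 2: [if@1.0] (5 - (6 + (2 * 2)))
step 3: [delta@1.1] (5 - (6 + 4))
step 4: [delta@1] (5 - 10)
step 5: [delta@root] -5

Answer: -5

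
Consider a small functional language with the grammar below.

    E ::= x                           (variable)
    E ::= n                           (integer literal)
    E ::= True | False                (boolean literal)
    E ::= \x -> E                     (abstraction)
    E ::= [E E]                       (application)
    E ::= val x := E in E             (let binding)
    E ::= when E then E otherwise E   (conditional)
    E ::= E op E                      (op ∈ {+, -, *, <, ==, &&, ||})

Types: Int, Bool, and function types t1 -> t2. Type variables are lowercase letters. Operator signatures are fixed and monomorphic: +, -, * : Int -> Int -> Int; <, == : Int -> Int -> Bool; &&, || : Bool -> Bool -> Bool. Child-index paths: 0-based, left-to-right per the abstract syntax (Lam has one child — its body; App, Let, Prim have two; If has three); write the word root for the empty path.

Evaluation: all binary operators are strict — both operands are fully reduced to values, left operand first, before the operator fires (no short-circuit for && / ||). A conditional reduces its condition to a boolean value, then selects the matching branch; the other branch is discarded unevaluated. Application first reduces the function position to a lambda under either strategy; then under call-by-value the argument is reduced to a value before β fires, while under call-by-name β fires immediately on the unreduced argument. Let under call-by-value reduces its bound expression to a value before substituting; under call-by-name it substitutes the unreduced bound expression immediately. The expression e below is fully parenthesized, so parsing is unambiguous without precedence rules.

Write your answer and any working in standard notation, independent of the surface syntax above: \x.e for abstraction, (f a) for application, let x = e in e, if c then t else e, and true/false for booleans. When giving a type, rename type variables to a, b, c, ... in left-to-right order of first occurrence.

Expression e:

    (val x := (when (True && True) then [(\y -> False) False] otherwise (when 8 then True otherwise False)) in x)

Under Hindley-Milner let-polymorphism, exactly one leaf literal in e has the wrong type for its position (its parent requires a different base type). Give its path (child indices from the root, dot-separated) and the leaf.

Answer: 0.2.0 : 8

Trace:
  unify Bool ~ Bool
  unify Bool ~ Bool
  unify Bool ~ Bool
\y._ : a -> Bool
  unify a -> Bool ~ Bool -> b
  unify a ~ Bool
  unify Bool ~ b
_ _ : Bool
  unify Int ~ Bool
  FAIL: mismatch Int ~ Bool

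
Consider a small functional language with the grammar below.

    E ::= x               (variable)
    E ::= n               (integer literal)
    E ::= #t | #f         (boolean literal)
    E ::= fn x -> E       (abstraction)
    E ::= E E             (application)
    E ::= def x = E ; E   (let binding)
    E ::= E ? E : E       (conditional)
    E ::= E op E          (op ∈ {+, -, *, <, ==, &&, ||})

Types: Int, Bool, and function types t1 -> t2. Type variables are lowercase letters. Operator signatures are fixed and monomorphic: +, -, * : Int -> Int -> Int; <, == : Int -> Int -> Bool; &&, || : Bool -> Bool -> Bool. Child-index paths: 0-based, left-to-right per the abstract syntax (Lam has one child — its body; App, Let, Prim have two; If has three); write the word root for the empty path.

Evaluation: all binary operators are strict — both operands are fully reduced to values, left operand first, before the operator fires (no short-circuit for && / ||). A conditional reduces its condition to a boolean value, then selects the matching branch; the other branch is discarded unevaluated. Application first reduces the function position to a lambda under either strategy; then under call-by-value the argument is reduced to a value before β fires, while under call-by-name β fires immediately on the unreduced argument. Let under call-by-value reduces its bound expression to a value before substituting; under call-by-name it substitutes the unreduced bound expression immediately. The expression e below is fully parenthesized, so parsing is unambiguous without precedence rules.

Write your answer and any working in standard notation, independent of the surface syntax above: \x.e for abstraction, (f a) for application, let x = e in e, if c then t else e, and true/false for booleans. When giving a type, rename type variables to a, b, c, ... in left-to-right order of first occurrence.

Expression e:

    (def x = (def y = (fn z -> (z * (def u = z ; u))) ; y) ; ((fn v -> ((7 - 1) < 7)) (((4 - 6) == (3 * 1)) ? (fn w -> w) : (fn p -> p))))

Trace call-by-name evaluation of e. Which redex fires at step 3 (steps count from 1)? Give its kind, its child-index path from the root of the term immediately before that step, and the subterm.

Trace:
step 0: (let x = (let y = (\z.(z * (let u = z in u))) in y) in ((\v.((7 - 1) < 7)) (if ((4 - 6) == (3 * 1)) then (\w.w) else (\p.p))))
step 1: [let@root] ((\v.((7 - 1) < 7)) (if ((4 - 6) == (3 * 1)) then (\w.w) else (\p.p)))
step 2: [beta@root] ((7 - 1) < 7)
step 3: [delta@0] (6 < 7)

Answer: delta at 0 : (7 - 1)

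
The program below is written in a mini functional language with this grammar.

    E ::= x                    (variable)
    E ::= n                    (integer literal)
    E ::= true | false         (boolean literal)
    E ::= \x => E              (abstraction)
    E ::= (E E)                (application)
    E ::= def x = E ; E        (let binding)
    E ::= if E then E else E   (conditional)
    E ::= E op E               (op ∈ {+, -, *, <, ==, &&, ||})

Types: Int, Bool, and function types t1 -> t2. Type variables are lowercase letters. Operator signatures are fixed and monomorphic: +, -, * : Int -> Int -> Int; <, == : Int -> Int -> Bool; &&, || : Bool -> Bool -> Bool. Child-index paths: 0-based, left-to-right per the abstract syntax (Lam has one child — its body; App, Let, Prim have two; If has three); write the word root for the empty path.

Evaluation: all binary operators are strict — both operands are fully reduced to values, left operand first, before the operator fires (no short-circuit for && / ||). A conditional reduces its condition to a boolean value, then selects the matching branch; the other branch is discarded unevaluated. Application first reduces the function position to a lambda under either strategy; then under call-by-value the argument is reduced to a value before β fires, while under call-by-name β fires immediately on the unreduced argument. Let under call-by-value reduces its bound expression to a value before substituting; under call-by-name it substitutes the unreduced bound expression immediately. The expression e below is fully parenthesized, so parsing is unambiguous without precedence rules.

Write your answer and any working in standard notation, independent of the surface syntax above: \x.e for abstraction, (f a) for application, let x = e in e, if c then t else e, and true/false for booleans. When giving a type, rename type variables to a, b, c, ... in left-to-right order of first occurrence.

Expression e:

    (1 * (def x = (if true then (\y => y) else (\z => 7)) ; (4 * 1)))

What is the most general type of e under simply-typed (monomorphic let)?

Trace:
  unify Int ~ Int
  unify Bool ~ Bool
y : a
\y._ : a -> a
\z._ : b -> Int
  unify a -> a ~ b -> Int
  unify a ~ b
  unify b ~ Int
let x : Int -> Int
  unify Int ~ Int
  unify Int ~ Int
  unify Int ~ Int

Answer: Int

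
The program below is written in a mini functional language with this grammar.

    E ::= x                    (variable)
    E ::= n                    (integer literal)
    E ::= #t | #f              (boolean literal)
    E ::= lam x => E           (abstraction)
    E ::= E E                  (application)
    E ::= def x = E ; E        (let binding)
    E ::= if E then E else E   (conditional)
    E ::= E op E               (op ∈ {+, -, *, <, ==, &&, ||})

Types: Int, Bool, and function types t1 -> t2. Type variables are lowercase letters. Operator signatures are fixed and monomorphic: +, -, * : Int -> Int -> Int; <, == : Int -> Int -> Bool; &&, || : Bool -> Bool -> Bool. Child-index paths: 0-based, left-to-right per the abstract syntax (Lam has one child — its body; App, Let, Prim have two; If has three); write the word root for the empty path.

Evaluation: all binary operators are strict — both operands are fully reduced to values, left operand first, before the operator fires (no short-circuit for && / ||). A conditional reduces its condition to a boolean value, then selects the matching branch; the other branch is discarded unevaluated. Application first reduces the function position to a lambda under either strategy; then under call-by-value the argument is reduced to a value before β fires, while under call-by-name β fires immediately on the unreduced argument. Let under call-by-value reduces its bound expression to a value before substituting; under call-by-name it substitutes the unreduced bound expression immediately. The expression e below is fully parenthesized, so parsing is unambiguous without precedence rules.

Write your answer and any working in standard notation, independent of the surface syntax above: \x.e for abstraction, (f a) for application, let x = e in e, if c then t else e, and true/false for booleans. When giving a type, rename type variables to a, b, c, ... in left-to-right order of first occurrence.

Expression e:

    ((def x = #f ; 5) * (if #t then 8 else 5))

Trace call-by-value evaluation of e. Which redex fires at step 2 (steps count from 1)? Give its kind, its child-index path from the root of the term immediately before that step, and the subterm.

Trace:
step 0: ((let x = false in 5) * (if true then 8 else 5))
step 1: [let@0] (5 * (if true then 8 else 5))
step 2: [if@1] (5 * 8)

Answer: if at 1 : (if true then 8 else 5)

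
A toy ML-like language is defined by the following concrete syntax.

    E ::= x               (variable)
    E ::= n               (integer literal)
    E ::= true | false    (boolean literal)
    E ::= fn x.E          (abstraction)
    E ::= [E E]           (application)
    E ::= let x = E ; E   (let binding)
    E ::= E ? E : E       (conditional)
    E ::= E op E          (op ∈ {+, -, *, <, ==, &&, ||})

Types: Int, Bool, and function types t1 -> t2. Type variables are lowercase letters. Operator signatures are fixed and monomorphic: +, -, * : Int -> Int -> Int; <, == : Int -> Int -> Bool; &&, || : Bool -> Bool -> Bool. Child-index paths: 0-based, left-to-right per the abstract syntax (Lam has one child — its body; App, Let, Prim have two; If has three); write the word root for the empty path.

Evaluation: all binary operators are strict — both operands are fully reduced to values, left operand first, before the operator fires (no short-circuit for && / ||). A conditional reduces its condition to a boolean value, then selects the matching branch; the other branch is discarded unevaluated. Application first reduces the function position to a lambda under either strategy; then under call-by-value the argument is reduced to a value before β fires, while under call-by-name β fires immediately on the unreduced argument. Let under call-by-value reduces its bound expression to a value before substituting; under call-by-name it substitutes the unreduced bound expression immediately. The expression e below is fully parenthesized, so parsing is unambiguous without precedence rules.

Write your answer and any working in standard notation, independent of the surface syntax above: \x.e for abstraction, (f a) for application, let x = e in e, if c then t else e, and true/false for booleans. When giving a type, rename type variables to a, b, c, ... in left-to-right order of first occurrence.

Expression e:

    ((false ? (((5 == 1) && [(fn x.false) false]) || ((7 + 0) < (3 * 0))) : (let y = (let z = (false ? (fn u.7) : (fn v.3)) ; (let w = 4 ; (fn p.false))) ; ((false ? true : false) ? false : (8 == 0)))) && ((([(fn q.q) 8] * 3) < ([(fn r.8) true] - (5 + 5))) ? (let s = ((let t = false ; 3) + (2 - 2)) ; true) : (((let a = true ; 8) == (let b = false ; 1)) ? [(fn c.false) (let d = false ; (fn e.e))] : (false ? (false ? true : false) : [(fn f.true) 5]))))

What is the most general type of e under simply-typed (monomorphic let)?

Answer: Bool

Derivation:
  unify Bool ~ Bool
  unify Int ~ Int
  unify Int ~ Int
  unify Bool ~ Bool
\x._ : a -> Bool
  unify a -> Bool ~ Bool -> b
  unify a ~ Bool
  unify Bool ~ b
_ _ : Bool
  unify Bool ~ Bool
  unify Bool ~ Bool
  unify Int ~ Int
  unify Int ~ Int
  unify Int ~ Int
  unify Int ~ Int
  unify Int ~ Int
  unify Int ~ Int
  unify Bool ~ Bool
  unify Bool ~ Bool
\u._ : c -> Int
\v._ : d -> Int
  unify c -> Int ~ d -> Int
  unify c ~ d
  unify Int ~ Int
let z : d -> Int
let w : Int
\p._ : e -> Bool
let y : e -> Bool
  unify Bool ~ Bool
  unify Bool ~ Bool
  unify Bool ~ Bool
  unify Int ~ Int
  unify Int ~ Int
  unify Bool ~ Bool
  unify Bool ~ Bool
  unify Bool ~ Bool
q : f
\q._ : f -> f
  unify f -> f ~ Int -> g
  unify f ~ Int
  unify Int ~ g
_ _ : Int
  unify Int ~ Int
  unify Int ~ Int
  unify Int ~ Int
\r._ : h -> Int
  unify h -> Int ~ Bool -> i
  unify h ~ Bool
  unify Int ~ i
_ _ : Int
  unify Int ~ Int
  unify Int ~ Int
  unify Int ~ Int
  unify Int ~ Int
  unify Int ~ Int
  unify Bool ~ Bool
let t : Bool
  unify Int ~ Int
  unify Int ~ Int
  unify Int ~ Int
  unify Int ~ Int
let s : Int
let a : Bool
  unify Int ~ Int
let b : Bool
  unify Int ~ Int
  unify Bool ~ Bool
\c._ : j -> Bool
let d : Bool
e : k
\e._ : k -> k
  unify j -> Bool ~ (k -> k) -> l
  unify j ~ k -> k
  unify Bool ~ l
_ _ : Bool
  unify Bool ~ Bool
  unify Bool ~ Bool
  unify Bool ~ Bool
\f._ : m -> Bool
  unify m -> Bool ~ Int -> n
  unify m ~ Int
  unify Bool ~ n
_ _ : Bool
  unify Bool ~ Bool
  unify Bool ~ Bool
  unify Bool ~ Bool
  unify Bool ~ Bool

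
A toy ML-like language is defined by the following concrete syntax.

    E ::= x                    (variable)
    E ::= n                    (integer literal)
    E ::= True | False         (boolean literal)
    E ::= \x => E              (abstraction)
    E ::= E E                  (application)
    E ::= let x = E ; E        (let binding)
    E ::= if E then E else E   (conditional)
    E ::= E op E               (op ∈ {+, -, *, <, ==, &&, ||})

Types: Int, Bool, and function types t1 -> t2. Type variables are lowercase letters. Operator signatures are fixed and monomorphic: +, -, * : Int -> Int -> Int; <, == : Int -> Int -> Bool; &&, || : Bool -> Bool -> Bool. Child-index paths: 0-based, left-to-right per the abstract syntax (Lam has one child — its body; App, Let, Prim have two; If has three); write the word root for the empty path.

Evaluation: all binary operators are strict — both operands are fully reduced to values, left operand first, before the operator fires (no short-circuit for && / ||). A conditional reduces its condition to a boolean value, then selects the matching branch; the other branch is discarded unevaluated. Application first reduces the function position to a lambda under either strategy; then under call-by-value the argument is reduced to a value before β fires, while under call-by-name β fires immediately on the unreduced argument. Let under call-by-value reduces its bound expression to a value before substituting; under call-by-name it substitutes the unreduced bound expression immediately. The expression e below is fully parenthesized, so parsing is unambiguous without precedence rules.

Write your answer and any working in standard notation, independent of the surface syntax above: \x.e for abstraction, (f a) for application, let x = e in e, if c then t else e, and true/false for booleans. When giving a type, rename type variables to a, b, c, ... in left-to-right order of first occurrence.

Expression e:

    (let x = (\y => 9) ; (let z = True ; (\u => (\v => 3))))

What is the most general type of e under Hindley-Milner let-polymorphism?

Working:
\y._ : a -> Int
let x : forall. a -> Int
let z : Bool
\v._ : c -> Int
\u._ : b -> c -> Int

Answer: a -> b -> Int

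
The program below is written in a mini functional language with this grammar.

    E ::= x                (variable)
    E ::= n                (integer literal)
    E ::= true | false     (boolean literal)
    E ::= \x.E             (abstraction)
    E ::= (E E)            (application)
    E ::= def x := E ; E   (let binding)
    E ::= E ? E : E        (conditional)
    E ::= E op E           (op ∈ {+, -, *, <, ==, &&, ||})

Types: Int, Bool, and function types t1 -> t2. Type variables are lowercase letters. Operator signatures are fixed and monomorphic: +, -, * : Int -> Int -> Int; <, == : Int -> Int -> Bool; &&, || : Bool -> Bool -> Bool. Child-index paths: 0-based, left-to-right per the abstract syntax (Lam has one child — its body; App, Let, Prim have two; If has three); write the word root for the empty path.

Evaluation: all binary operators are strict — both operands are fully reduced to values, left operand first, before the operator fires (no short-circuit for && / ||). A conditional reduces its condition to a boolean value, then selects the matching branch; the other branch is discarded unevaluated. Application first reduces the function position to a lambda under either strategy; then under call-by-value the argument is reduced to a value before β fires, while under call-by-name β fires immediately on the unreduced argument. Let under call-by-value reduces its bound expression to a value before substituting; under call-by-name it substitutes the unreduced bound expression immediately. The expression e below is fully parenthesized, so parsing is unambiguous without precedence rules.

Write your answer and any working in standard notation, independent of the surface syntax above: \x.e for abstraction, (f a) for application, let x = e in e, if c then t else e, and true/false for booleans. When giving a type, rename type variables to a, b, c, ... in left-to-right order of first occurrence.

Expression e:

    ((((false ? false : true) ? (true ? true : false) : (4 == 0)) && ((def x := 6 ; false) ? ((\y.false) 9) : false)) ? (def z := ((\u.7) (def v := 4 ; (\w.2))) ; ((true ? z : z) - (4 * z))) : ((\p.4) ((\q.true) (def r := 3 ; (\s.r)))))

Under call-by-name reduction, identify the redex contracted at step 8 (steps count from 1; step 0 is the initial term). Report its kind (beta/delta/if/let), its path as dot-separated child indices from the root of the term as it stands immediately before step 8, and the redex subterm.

Answer: beta at root : ((\p.4) ((\q.true) (let r = 3 in (\s.r))))

Derivation:
step 0: (if ((if (if false then false else true) then (if true then true else false) else (4 == 0)) && (if (let x = 6 in false) then ((\y.false) 9) else false)) then (let z = ((\u.7) (let v = 4 in (\w.2))) in ((if true then z else z) - (4 * z))) else ((\p.4) ((\q.true) (let r = 3 in (\s.r)))))
step 1: [if@0.0.0] (if ((if true then (if true then true else false) else (4 == 0)) && (if (let x = 6 in false) then ((\y.false) 9) else false)) then (let z = ((\u.7) (let v = 4 in (\w.2))) in ((if true then z else z) - (4 * z))) else ((\p.4) ((\q.true) (let r = 3 in (\s.r)))))
step 2: [if@0.0] (if ((if true then true else false) && (if (let x = 6 in false) then ((\y.false) 9) else false)) then (let z = ((\u.7) (let v = 4 in (\w.2))) in ((if true then z else z) - (4 * z))) else ((\p.4) ((\q.true) (let r = 3 in (\s.r)))))
step 3: [if@0.0] (if (true && (if (let x = 6 in false) then ((\y.false) 9) else false)) then (let z = ((\u.7) (let v = 4 in (\w.2))) in ((if true then z else z) - (4 * z))) else ((\p.4) ((\q.true) (let r = 3 in (\s.r)))))
step 4: [let@0.1.0] (if (true && (if false then ((\y.false) 9) else false)) then (let z = ((\u.7) (let v = 4 in (\w.2))) in ((if true then z else z) - (4 * z))) else ((\p.4) ((\q.true) (let r = 3 in (\s.r)))))
step 5: [if@0.1] (if (true && false) then (let z = ((\u.7) (let v = 4 in (\w.2))) in ((if true then z else z) - (4 * z))) else ((\p.4) ((\q.true) (let r = 3 in (\s.r)))))
step 6: [delta@0] (if false then (let z = ((\u.7) (let v = 4 in (\w.2))) in ((if true then z else z) - (4 * z))) else ((\p.4) ((\q.true) (let r = 3 in (\s.r)))))
step 7: [if@root] ((\p.4) ((\q.true) (let r = 3 in (\s.r))))
step 8: [beta@root] 4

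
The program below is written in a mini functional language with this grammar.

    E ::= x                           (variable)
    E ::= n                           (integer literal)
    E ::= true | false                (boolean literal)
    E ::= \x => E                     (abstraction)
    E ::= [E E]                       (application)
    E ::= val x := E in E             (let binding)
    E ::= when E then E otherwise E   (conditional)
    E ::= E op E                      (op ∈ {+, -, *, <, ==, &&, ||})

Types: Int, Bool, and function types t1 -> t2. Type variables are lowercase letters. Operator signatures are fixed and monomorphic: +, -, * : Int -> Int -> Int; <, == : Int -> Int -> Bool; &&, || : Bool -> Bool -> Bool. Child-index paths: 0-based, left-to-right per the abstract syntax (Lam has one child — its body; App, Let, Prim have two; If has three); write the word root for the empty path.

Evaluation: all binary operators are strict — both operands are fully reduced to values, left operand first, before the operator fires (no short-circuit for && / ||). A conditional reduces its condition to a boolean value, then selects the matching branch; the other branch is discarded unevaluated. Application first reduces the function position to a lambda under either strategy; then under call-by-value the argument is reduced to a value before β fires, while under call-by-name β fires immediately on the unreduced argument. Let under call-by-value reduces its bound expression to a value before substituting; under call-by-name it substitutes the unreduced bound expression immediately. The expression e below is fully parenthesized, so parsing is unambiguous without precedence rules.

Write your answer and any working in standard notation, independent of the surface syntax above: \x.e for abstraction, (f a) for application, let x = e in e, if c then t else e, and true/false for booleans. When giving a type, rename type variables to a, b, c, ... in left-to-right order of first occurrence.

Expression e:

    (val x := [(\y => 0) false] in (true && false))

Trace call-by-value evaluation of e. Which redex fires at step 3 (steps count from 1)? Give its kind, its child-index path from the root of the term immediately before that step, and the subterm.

Working:
step 0: (let x = ((\y.0) false) in (true && false))
step 1: [beta@0] (let x = 0 in (true && false))
step 2: [let@root] (true && false)
step 3: [delta@root] false

Answer: delta at root : (true && false)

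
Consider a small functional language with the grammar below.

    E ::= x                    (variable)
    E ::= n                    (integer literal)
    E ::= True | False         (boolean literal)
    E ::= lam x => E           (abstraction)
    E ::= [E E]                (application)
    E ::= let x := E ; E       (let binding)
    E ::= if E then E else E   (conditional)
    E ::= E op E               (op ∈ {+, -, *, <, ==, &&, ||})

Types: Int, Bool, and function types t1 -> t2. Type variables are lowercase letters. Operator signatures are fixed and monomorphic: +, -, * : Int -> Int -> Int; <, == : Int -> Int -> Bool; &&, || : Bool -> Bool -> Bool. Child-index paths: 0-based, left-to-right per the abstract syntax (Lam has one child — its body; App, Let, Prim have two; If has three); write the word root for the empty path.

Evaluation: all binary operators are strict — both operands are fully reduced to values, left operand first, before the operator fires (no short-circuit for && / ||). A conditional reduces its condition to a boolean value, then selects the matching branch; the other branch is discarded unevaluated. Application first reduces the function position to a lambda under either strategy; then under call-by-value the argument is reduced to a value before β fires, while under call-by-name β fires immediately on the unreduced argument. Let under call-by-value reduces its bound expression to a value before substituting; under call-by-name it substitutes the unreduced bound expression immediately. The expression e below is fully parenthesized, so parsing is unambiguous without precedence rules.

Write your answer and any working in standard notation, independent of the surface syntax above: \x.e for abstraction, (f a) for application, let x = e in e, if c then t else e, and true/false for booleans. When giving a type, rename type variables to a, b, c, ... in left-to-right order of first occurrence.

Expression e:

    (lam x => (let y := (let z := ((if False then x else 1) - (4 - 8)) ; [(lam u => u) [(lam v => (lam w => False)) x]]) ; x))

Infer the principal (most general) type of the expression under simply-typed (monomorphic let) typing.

Trace:
  unify Bool ~ Bool
x : a
  unify a ~ Int
  unify Int ~ Int
  unify Int ~ Int
  unify Int ~ Int
  unify Int ~ Int
let z : Int
u : b
\u._ : b -> b
\w._ : d -> Bool
\v._ : c -> d -> Bool
x : Int
  unify c -> d -> Bool ~ Int -> e
  unify c ~ Int
  unify d -> Bool ~ e
_ _ : d -> Bool
  unify b -> b ~ (d -> Bool) -> f
  unify b ~ d -> Bool
  unify d -> Bool ~ f
_ _ : d -> Bool
let y : d -> Bool
x : Int
\x._ : Int -> Int

Answer: Int -> Int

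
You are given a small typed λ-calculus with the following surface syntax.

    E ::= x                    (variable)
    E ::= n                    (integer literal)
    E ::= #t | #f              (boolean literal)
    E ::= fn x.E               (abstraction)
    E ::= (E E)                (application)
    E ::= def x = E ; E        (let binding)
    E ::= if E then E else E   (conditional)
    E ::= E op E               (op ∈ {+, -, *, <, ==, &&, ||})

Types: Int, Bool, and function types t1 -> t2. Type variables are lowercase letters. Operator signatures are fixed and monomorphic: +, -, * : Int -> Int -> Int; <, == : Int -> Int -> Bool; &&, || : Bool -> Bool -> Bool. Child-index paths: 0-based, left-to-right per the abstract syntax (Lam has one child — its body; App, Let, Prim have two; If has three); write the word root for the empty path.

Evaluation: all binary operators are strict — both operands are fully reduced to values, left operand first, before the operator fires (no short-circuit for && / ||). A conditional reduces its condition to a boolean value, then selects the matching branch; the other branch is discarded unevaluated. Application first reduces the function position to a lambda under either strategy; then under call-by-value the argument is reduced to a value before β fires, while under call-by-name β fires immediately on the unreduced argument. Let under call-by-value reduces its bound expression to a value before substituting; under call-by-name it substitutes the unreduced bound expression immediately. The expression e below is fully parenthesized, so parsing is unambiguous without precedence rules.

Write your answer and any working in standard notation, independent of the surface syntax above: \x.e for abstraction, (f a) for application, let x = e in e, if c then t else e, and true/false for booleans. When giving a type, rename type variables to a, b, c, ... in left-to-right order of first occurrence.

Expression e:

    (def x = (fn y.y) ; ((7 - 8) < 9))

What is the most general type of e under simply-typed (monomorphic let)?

Working:
y : a
\y._ : a -> a
let x : a -> a
  unify Int ~ Int
  unify Int ~ Int
  unify Int ~ Int
  unify Int ~ Int

Answer: Bool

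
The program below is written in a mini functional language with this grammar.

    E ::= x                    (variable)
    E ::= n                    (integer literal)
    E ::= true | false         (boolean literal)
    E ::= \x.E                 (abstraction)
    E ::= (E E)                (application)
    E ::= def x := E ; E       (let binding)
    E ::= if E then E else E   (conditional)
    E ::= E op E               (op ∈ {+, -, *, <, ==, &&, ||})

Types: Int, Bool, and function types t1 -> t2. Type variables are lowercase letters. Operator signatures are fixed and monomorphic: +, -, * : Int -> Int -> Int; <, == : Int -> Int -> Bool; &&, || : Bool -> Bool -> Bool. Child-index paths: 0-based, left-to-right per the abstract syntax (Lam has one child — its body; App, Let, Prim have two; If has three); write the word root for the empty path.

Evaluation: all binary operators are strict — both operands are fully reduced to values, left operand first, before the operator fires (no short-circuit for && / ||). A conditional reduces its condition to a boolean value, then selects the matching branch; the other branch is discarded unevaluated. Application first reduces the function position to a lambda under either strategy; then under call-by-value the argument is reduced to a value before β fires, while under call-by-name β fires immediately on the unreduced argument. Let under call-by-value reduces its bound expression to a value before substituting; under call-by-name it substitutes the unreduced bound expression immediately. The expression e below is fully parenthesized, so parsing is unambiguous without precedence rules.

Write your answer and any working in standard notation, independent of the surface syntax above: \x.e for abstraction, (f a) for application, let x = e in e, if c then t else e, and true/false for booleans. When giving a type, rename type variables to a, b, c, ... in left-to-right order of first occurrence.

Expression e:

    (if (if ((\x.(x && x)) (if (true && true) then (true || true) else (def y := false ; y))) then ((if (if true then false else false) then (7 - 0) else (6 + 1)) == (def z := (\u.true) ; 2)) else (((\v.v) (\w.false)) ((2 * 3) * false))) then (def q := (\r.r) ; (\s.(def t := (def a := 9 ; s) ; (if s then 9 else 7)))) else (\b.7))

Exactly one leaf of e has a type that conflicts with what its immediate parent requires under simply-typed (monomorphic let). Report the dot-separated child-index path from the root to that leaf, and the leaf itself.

Working:
x : a
  unify a ~ Bool
x : Bool
  unify Bool ~ Bool
\x._ : Bool -> Bool
  unify Bool ~ Bool
  unify Bool ~ Bool
  unify Bool ~ Bool
  unify Bool ~ Bool
  unify Bool ~ Bool
let y : Bool
y : Bool
  unify Bool ~ Bool
  unify Bool -> Bool ~ Bool -> b
  unify Bool ~ Bool
  unify Bool ~ b
_ _ : Bool
  unify Bool ~ Bool
  unify Bool ~ Bool
  unify Bool ~ Bool
  unify Bool ~ Bool
  unify Int ~ Int
  unify Int ~ Int
  unify Int ~ Int
  unify Int ~ Int
  unify Int ~ Int
  unify Int ~ Int
\u._ : c -> Bool
let z : c -> Bool
  unify Int ~ Int
v : d
\v._ : d -> d
\w._ : e -> Bool
  unify d -> d ~ (e -> Bool) -> f
  unify d ~ e -> Bool
  unify e -> Bool ~ f
_ _ : e -> Bool
  unify Int ~ Int
  unify Int ~ Int
  unify Int ~ Int
  unify Bool ~ Int
  FAIL: mismatch Bool ~ Int

Answer: 0.2.1.1 : false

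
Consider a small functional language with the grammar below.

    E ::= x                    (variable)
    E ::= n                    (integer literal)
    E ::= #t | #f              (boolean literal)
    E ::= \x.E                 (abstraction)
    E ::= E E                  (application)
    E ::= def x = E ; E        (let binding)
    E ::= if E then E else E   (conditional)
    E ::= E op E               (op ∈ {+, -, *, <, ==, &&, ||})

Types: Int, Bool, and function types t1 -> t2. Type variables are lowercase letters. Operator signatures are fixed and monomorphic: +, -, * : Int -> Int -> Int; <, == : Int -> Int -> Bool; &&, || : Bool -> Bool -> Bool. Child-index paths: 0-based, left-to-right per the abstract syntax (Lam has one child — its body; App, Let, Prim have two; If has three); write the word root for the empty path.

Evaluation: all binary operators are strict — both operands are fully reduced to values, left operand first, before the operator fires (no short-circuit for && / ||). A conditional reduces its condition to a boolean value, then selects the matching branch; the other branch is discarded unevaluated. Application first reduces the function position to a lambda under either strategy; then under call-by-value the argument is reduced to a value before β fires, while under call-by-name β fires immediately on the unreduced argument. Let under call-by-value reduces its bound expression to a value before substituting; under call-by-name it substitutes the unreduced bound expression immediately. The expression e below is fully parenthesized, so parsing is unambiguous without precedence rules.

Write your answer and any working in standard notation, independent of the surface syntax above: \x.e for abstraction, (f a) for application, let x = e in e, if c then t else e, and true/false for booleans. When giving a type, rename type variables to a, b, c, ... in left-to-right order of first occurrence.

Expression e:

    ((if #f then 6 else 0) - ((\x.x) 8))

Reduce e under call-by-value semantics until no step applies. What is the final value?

Answer: -8

Derivation:
step 0: ((if false then 6 else 0) - ((\x.x) 8))
step 1: [if@0] (0 - ((\x.x) 8))
step 2: [beta@1] (0 - 8)
step 3: [delta@root] -8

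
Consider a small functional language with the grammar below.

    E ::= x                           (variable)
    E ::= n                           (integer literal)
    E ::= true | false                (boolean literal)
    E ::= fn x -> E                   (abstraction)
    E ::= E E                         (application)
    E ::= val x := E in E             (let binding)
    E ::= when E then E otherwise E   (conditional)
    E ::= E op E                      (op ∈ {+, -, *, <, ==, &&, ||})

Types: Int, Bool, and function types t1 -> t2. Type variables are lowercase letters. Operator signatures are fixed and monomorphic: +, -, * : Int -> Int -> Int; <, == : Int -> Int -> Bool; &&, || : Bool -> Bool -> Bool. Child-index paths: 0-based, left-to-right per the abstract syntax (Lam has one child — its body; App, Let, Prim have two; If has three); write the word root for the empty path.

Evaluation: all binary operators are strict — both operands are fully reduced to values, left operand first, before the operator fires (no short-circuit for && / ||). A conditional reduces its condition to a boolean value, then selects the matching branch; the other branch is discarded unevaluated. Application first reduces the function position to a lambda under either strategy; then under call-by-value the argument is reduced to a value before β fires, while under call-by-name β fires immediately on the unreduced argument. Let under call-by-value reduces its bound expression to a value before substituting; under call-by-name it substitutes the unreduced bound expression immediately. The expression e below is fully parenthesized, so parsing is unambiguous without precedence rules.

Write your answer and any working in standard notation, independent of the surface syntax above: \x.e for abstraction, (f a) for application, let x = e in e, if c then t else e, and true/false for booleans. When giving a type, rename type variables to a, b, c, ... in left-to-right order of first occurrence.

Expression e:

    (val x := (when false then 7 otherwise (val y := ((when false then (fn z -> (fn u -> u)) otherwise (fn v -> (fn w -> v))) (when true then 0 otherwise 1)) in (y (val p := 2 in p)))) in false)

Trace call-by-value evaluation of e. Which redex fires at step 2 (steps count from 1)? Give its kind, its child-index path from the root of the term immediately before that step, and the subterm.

Answer: if at 0.0.0 : (if false then (\z.(\u.u)) else (\v.(\w.v)))

Trace:
step 0: (let x = (if false then 7 else (let y = ((if false then (\z.(\u.u)) else (\v.(\w.v))) (if true then 0 else 1)) in (y (let p = 2 in p)))) in false)
step 1: [if@0] (let x = (let y = ((if false then (\z.(\u.u)) else (\v.(\w.v))) (if true then 0 else 1)) in (y (let p = 2 in p))) in false)
step 2: [if@0.0.0] (let x = (let y = ((\v.(\w.v)) (if true then 0 else 1)) in (y (let p = 2 in p))) in false)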